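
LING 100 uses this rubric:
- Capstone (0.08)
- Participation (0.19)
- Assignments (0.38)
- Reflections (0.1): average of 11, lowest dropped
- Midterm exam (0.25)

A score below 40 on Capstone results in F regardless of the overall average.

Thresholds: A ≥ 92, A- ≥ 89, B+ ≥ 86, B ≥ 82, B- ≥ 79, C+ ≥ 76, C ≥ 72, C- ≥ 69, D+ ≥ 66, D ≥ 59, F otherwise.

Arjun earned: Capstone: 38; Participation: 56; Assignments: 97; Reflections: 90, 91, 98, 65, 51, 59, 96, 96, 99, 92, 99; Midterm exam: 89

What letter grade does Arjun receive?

F

Reflections: drop 51 → average of remaining 10 = 885/10 = 88.5
Capstone score 38 < 40: minimum not met.
Weighted total:
  Capstone 38 × 0.08 = 3.04
  Participation 56 × 0.19 = 10.64
  Assignments 97 × 0.38 = 36.86
  Reflections 88.5 × 0.1 = 8.85
  Midterm exam 89 × 0.25 = 22.25
Sum = 81.64
Because the Capstone minimum was not met, the result is F.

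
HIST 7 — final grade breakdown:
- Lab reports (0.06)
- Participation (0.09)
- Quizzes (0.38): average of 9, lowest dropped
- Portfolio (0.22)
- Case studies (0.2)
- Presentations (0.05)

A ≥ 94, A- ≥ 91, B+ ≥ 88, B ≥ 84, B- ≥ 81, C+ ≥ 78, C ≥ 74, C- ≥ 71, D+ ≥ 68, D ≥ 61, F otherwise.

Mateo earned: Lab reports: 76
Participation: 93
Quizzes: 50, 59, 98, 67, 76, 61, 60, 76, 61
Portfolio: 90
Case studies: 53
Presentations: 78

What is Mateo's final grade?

C-

Quizzes: drop 50 → average of remaining 8 = 558/8 = 69.75
Weighted total:
  Lab reports 76 × 0.06 = 4.56
  Participation 93 × 0.09 = 8.37
  Quizzes 69.75 × 0.38 = 26.505
  Portfolio 90 × 0.22 = 19.8
  Case studies 53 × 0.2 = 10.6
  Presentations 78 × 0.05 = 3.9
Sum = 73.735
73.735 is ≥ 71 and < 74 → C-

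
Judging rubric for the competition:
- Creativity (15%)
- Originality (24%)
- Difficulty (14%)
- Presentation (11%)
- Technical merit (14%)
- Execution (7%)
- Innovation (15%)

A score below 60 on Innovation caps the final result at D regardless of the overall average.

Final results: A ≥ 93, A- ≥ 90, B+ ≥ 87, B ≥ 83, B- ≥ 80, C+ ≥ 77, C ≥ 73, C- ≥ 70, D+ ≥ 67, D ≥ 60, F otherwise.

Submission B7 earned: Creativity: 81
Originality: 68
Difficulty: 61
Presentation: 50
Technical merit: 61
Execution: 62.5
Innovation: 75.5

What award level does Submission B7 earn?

Innovation score 75.5 ≥ 60: minimum met.
Weighted total:
  Creativity 81 × 0.15 = 12.15
  Originality 68 × 0.24 = 16.32
  Difficulty 61 × 0.14 = 8.54
  Presentation 50 × 0.11 = 5.5
  Technical merit 61 × 0.14 = 8.54
  Execution 62.5 × 0.07 = 4.375
  Innovation 75.5 × 0.15 = 11.325
Sum = 66.75
66.75 is ≥ 60 and < 67 → D

D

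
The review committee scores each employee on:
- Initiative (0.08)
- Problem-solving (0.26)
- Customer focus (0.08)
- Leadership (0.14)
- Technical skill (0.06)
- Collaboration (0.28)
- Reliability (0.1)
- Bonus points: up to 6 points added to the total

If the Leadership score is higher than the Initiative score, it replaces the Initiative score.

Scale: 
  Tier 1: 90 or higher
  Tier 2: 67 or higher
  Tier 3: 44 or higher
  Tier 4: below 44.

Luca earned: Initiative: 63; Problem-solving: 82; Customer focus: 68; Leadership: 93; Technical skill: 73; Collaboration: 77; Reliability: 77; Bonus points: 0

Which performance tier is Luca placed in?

Tier 2

Leadership (93) > Initiative (63), so Initiative counts as 93.
Weighted total:
  Initiative 93 × 0.08 = 7.44
  Problem-solving 82 × 0.26 = 21.32
  Customer focus 68 × 0.08 = 5.44
  Leadership 93 × 0.14 = 13.02
  Technical skill 73 × 0.06 = 4.38
  Collaboration 77 × 0.28 = 21.56
  Reliability 77 × 0.1 = 7.7
Sum = 80.86
Bonus points: 80.86 + 0 = 80.86
80.86 is ≥ 67 and < 90 → Tier 2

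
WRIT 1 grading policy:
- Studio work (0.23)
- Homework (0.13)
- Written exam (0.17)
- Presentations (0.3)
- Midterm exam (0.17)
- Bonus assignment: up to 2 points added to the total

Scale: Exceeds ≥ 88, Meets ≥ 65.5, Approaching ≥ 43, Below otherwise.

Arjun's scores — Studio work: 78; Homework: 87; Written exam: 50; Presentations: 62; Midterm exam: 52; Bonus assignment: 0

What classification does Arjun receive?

Weighted total:
  Studio work 78 × 0.23 = 17.94
  Homework 87 × 0.13 = 11.31
  Written exam 50 × 0.17 = 8.5
  Presentations 62 × 0.3 = 18.6
  Midterm exam 52 × 0.17 = 8.84
Sum = 65.19
Bonus assignment: 65.19 + 0 = 65.19
65.19 is ≥ 43 and < 65.5 → Approaching

Approaching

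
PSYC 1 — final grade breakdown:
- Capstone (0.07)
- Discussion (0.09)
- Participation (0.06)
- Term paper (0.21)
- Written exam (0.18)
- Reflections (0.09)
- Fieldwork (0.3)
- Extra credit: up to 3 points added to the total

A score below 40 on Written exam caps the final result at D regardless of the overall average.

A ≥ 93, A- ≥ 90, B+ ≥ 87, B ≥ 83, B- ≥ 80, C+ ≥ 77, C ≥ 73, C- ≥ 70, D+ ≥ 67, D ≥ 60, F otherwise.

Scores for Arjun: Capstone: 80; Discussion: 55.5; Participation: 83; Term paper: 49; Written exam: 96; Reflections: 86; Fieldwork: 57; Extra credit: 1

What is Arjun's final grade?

D+

Written exam score 96 ≥ 40: minimum met.
Weighted total:
  Capstone 80 × 0.07 = 5.6
  Discussion 55.5 × 0.09 = 4.995
  Participation 83 × 0.06 = 4.98
  Term paper 49 × 0.21 = 10.29
  Written exam 96 × 0.18 = 17.28
  Reflections 86 × 0.09 = 7.74
  Fieldwork 57 × 0.3 = 17.1
Sum = 67.985
Extra credit: 67.985 + 1 = 68.985
68.985 is ≥ 67 and < 70 → D+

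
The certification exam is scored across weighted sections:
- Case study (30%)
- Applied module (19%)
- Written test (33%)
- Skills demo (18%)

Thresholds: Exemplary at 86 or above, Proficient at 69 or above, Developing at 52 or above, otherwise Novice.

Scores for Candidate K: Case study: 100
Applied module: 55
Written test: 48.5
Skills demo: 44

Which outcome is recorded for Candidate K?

Weighted total:
  Case study 100 × 0.3 = 30
  Applied module 55 × 0.19 = 10.45
  Written test 48.5 × 0.33 = 16.005
  Skills demo 44 × 0.18 = 7.92
Sum = 64.375
64.375 is ≥ 52 and < 69 → Developing

Developing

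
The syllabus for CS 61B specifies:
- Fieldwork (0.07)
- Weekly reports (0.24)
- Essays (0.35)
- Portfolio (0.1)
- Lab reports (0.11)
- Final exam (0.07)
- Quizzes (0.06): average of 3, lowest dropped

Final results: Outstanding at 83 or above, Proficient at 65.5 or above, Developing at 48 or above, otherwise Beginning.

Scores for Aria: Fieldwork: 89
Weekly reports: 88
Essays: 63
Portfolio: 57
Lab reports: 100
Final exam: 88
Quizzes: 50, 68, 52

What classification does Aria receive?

Proficient

Quizzes: drop 50 → average of remaining 2 = 120/2 = 60
Weighted total:
  Fieldwork 89 × 0.07 = 6.23
  Weekly reports 88 × 0.24 = 21.12
  Essays 63 × 0.35 = 22.05
  Portfolio 57 × 0.1 = 5.7
  Lab reports 100 × 0.11 = 11
  Final exam 88 × 0.07 = 6.16
  Quizzes 60 × 0.06 = 3.6
Sum = 75.86
75.86 is ≥ 65.5 and < 83 → Proficient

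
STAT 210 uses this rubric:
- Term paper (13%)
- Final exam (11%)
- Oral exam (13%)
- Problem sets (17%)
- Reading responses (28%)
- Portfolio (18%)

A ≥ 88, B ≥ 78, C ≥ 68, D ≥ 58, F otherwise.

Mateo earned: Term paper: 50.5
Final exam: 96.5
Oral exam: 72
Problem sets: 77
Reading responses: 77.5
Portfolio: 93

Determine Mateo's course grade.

Weighted total:
  Term paper 50.5 × 0.13 = 6.565
  Final exam 96.5 × 0.11 = 10.615
  Oral exam 72 × 0.13 = 9.36
  Problem sets 77 × 0.17 = 13.09
  Reading responses 77.5 × 0.28 = 21.7
  Portfolio 93 × 0.18 = 16.74
Sum = 78.07
78.07 is ≥ 78 and < 88 → B

B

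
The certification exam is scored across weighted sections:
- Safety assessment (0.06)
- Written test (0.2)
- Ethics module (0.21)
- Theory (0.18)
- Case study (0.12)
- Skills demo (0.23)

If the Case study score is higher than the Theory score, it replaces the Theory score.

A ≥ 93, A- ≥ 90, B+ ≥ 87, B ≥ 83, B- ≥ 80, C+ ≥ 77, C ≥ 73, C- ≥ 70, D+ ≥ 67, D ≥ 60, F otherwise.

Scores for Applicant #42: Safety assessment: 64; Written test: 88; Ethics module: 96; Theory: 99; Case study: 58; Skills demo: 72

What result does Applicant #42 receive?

B-

Case study (58) ≤ Theory (99), so Theory stays at 99.
Weighted total:
  Safety assessment 64 × 0.06 = 3.84
  Written test 88 × 0.2 = 17.6
  Ethics module 96 × 0.21 = 20.16
  Theory 99 × 0.18 = 17.82
  Case study 58 × 0.12 = 6.96
  Skills demo 72 × 0.23 = 16.56
Sum = 82.94
82.94 is ≥ 80 and < 83 → B-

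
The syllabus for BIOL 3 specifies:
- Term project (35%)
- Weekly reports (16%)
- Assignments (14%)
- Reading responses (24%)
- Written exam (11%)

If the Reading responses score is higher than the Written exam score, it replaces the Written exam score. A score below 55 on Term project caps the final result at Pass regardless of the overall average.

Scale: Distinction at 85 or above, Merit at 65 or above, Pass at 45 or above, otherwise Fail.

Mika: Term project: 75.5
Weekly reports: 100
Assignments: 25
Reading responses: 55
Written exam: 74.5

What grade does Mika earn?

Merit

Reading responses (55) ≤ Written exam (74.5), so Written exam stays at 74.5.
Term project score 75.5 ≥ 55: minimum met.
Weighted total:
  Term project 75.5 × 0.35 = 26.425
  Weekly reports 100 × 0.16 = 16
  Assignments 25 × 0.14 = 3.5
  Reading responses 55 × 0.24 = 13.2
  Written exam 74.5 × 0.11 = 8.195
Sum = 67.32
67.32 is ≥ 65 and < 85 → Merit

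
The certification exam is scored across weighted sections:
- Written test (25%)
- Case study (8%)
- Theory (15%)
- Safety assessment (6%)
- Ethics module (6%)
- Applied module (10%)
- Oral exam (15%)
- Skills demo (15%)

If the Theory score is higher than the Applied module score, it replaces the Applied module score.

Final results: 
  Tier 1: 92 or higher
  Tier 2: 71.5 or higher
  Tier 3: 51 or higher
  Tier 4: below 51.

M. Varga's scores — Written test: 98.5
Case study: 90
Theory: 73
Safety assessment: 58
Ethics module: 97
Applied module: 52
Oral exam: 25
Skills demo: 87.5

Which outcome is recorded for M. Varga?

Tier 2

Theory (73) > Applied module (52), so Applied module counts as 73.
Weighted total:
  Written test 98.5 × 0.25 = 24.625
  Case study 90 × 0.08 = 7.2
  Theory 73 × 0.15 = 10.95
  Safety assessment 58 × 0.06 = 3.48
  Ethics module 97 × 0.06 = 5.82
  Applied module 73 × 0.1 = 7.3
  Oral exam 25 × 0.15 = 3.75
  Skills demo 87.5 × 0.15 = 13.125
Sum = 76.25
76.25 is ≥ 71.5 and < 92 → Tier 2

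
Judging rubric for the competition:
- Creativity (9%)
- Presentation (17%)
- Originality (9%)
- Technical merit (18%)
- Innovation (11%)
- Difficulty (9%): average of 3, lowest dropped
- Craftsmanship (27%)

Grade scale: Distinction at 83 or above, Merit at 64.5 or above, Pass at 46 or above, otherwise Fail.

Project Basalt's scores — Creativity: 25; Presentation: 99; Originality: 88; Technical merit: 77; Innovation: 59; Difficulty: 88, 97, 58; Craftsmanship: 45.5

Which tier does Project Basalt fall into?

Difficulty: drop 58 → average of remaining 2 = 185/2 = 92.5
Weighted total:
  Creativity 25 × 0.09 = 2.25
  Presentation 99 × 0.17 = 16.83
  Originality 88 × 0.09 = 7.92
  Technical merit 77 × 0.18 = 13.86
  Innovation 59 × 0.11 = 6.49
  Difficulty 92.5 × 0.09 = 8.325
  Craftsmanship 45.5 × 0.27 = 12.285
Sum = 67.96
67.96 is ≥ 64.5 and < 83 → Merit

Merit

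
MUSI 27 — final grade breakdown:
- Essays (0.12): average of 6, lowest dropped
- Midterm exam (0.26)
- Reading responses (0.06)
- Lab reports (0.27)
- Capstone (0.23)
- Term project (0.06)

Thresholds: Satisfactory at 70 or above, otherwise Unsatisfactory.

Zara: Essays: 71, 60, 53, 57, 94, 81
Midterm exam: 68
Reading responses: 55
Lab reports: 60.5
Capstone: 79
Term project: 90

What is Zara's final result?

Essays: drop 53 → average of remaining 5 = 363/5 = 72.6
Weighted total:
  Essays 72.6 × 0.12 = 8.712
  Midterm exam 68 × 0.26 = 17.68
  Reading responses 55 × 0.06 = 3.3
  Lab reports 60.5 × 0.27 = 16.335
  Capstone 79 × 0.23 = 18.17
  Term project 90 × 0.06 = 5.4
Sum = 69.597
69.597 < 70 → Unsatisfactory

Unsatisfactory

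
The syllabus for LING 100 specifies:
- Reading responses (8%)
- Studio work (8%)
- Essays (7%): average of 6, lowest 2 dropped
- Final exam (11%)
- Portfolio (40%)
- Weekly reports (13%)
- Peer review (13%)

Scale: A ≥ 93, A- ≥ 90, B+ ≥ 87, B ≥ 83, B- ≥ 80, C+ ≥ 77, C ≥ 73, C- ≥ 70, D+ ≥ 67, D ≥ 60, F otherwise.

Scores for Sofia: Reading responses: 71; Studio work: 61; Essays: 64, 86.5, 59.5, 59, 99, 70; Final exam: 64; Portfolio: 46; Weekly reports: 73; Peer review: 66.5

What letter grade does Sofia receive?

Essays: drop 59, 59.5 → average of remaining 4 = 319.5/4 = 79.875
Weighted total:
  Reading responses 71 × 0.08 = 5.68
  Studio work 61 × 0.08 = 4.88
  Essays 79.875 × 0.07 = 5.59125
  Final exam 64 × 0.11 = 7.04
  Portfolio 46 × 0.4 = 18.4
  Weekly reports 73 × 0.13 = 9.49
  Peer review 66.5 × 0.13 = 8.645
Sum = 59.72625
59.72625 < 60 → F

F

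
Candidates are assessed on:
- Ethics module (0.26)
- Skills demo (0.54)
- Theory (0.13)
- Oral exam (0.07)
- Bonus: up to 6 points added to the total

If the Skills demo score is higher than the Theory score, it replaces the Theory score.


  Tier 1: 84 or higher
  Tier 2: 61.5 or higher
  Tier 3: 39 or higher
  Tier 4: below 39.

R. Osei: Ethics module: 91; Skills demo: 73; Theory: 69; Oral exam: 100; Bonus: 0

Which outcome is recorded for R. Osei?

Tier 2

Skills demo (73) > Theory (69), so Theory counts as 73.
Weighted total:
  Ethics module 91 × 0.26 = 23.66
  Skills demo 73 × 0.54 = 39.42
  Theory 73 × 0.13 = 9.49
  Oral exam 100 × 0.07 = 7
Sum = 79.57
Bonus: 79.57 + 0 = 79.57
79.57 is ≥ 61.5 and < 84 → Tier 2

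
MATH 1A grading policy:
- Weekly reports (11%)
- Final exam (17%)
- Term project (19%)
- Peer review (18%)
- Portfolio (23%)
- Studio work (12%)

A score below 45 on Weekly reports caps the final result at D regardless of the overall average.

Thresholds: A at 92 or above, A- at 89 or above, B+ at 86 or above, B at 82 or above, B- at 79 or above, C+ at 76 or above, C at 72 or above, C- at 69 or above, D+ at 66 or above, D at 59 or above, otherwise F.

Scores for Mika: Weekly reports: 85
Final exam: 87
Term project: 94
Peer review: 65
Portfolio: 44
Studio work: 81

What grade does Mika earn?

Weekly reports score 85 ≥ 45: minimum met.
Weighted total:
  Weekly reports 85 × 0.11 = 9.35
  Final exam 87 × 0.17 = 14.79
  Term project 94 × 0.19 = 17.86
  Peer review 65 × 0.18 = 11.7
  Portfolio 44 × 0.23 = 10.12
  Studio work 81 × 0.12 = 9.72
Sum = 73.54
73.54 is ≥ 72 and < 76 → C

C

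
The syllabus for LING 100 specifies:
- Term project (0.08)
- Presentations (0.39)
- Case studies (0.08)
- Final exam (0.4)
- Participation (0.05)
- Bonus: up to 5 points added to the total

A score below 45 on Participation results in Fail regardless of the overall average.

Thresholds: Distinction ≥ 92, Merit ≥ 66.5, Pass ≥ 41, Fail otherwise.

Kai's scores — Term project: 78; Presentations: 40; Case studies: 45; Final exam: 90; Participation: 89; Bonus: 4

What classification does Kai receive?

Participation score 89 ≥ 45: minimum met.
Weighted total:
  Term project 78 × 0.08 = 6.24
  Presentations 40 × 0.39 = 15.6
  Case studies 45 × 0.08 = 3.6
  Final exam 90 × 0.4 = 36
  Participation 89 × 0.05 = 4.45
Sum = 65.89
Bonus: 65.89 + 4 = 69.89
69.89 is ≥ 66.5 and < 92 → Merit

Merit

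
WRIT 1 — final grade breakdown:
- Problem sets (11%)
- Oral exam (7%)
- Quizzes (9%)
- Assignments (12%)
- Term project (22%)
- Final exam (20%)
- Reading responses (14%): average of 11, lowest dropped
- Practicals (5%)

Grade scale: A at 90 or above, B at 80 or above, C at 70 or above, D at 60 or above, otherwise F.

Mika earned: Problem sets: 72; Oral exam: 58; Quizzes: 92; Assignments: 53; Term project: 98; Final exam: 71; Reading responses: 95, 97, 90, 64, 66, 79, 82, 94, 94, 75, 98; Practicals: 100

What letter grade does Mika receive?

Reading responses: drop 64 → average of remaining 10 = 870/10 = 87
Weighted total:
  Problem sets 72 × 0.11 = 7.92
  Oral exam 58 × 0.07 = 4.06
  Quizzes 92 × 0.09 = 8.28
  Assignments 53 × 0.12 = 6.36
  Term project 98 × 0.22 = 21.56
  Final exam 71 × 0.2 = 14.2
  Reading responses 87 × 0.14 = 12.18
  Practicals 100 × 0.05 = 5
Sum = 79.56
79.56 is ≥ 70 and < 80 → C

C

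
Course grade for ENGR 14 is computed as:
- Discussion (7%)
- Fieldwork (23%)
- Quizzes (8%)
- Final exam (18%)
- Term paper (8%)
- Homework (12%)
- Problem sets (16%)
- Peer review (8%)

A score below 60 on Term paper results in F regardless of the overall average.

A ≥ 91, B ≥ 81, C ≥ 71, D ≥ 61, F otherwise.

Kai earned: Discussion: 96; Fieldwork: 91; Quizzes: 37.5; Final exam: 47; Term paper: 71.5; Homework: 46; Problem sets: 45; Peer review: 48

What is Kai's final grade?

D

Term paper score 71.5 ≥ 60: minimum met.
Weighted total:
  Discussion 96 × 0.07 = 6.72
  Fieldwork 91 × 0.23 = 20.93
  Quizzes 37.5 × 0.08 = 3
  Final exam 47 × 0.18 = 8.46
  Term paper 71.5 × 0.08 = 5.72
  Homework 46 × 0.12 = 5.52
  Problem sets 45 × 0.16 = 7.2
  Peer review 48 × 0.08 = 3.84
Sum = 61.39
61.39 is ≥ 61 and < 71 → D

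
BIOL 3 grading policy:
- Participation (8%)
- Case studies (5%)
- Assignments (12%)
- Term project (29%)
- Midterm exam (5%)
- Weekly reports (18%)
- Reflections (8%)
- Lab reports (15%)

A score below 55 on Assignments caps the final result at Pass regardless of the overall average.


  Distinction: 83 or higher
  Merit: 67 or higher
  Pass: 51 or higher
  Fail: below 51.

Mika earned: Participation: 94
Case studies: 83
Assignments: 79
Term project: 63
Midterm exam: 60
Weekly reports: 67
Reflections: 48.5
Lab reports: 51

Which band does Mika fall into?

Assignments score 79 ≥ 55: minimum met.
Weighted total:
  Participation 94 × 0.08 = 7.52
  Case studies 83 × 0.05 = 4.15
  Assignments 79 × 0.12 = 9.48
  Term project 63 × 0.29 = 18.27
  Midterm exam 60 × 0.05 = 3
  Weekly reports 67 × 0.18 = 12.06
  Reflections 48.5 × 0.08 = 3.88
  Lab reports 51 × 0.15 = 7.65
Sum = 66.01
66.01 is ≥ 51 and < 67 → Pass

Pass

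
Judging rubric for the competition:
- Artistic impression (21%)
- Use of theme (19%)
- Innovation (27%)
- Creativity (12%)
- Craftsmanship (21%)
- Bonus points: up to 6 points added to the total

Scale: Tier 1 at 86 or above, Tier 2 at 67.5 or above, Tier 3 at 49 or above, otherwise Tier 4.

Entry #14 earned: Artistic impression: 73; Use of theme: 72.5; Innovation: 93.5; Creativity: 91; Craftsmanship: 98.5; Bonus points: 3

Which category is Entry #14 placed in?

Tier 1

Weighted total:
  Artistic impression 73 × 0.21 = 15.33
  Use of theme 72.5 × 0.19 = 13.775
  Innovation 93.5 × 0.27 = 25.245
  Creativity 91 × 0.12 = 10.92
  Craftsmanship 98.5 × 0.21 = 20.685
Sum = 85.955
Bonus points: 85.955 + 3 = 88.955
88.955 ≥ 86 → Tier 1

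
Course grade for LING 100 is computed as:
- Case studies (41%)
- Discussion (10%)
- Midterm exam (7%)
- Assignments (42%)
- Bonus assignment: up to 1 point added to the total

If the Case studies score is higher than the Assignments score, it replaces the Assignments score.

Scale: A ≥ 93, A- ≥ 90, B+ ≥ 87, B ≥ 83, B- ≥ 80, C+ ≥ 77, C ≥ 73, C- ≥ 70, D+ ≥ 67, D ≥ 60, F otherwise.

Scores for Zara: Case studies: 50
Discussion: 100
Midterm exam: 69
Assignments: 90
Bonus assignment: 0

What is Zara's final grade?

C

Case studies (50) ≤ Assignments (90), so Assignments stays at 90.
Weighted total:
  Case studies 50 × 0.41 = 20.5
  Discussion 100 × 0.1 = 10
  Midterm exam 69 × 0.07 = 4.83
  Assignments 90 × 0.42 = 37.8
Sum = 73.13
Bonus assignment: 73.13 + 0 = 73.13
73.13 is ≥ 73 and < 77 → C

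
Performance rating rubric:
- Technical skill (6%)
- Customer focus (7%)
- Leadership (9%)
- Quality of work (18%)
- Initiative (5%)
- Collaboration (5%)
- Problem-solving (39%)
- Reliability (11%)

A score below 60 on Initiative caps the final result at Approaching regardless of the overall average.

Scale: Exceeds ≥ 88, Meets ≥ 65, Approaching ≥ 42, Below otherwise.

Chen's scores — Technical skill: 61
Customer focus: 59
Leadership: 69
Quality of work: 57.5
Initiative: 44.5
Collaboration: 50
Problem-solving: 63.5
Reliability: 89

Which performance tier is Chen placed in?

Approaching

Initiative score 44.5 < 60: minimum not met.
Weighted total:
  Technical skill 61 × 0.06 = 3.66
  Customer focus 59 × 0.07 = 4.13
  Leadership 69 × 0.09 = 6.21
  Quality of work 57.5 × 0.18 = 10.35
  Initiative 44.5 × 0.05 = 2.225
  Collaboration 50 × 0.05 = 2.5
  Problem-solving 63.5 × 0.39 = 24.765
  Reliability 89 × 0.11 = 9.79
Sum = 63.63
63.63 would be Approaching; cap at Approaching applies → Approaching.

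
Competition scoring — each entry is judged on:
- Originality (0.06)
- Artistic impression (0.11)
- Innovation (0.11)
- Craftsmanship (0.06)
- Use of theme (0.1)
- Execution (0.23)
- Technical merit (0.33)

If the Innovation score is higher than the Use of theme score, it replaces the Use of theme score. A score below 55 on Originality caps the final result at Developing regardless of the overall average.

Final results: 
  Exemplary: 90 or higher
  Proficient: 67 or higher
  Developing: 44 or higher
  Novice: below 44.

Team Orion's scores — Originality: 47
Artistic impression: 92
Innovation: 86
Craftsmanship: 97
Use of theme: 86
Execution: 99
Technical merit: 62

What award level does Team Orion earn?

Innovation (86) ≤ Use of theme (86), so Use of theme stays at 86.
Originality score 47 < 55: minimum not met.
Weighted total:
  Originality 47 × 0.06 = 2.82
  Artistic impression 92 × 0.11 = 10.12
  Innovation 86 × 0.11 = 9.46
  Craftsmanship 97 × 0.06 = 5.82
  Use of theme 86 × 0.1 = 8.6
  Execution 99 × 0.23 = 22.77
  Technical merit 62 × 0.33 = 20.46
Sum = 80.05
80.05 would be Proficient; cap at Developing applies → Developing.

Developing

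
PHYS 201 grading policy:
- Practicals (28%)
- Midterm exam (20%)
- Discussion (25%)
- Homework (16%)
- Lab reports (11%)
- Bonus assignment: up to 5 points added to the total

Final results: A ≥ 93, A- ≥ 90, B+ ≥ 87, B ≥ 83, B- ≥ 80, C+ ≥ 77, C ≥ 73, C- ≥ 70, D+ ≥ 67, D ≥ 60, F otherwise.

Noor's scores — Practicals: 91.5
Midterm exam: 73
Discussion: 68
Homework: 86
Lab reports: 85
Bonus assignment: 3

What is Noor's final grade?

B

Weighted total:
  Practicals 91.5 × 0.28 = 25.62
  Midterm exam 73 × 0.2 = 14.6
  Discussion 68 × 0.25 = 17
  Homework 86 × 0.16 = 13.76
  Lab reports 85 × 0.11 = 9.35
Sum = 80.33
Bonus assignment: 80.33 + 3 = 83.33
83.33 is ≥ 83 and < 87 → B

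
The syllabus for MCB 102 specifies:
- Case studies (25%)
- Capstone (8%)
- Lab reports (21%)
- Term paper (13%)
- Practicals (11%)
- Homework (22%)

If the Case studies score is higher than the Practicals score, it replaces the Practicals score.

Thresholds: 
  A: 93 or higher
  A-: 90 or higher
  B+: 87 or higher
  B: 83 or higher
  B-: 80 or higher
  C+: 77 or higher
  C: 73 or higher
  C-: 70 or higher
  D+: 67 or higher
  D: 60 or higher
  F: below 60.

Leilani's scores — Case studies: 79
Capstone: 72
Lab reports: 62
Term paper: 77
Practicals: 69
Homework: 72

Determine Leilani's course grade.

C

Case studies (79) > Practicals (69), so Practicals counts as 79.
Weighted total:
  Case studies 79 × 0.25 = 19.75
  Capstone 72 × 0.08 = 5.76
  Lab reports 62 × 0.21 = 13.02
  Term paper 77 × 0.13 = 10.01
  Practicals 79 × 0.11 = 8.69
  Homework 72 × 0.22 = 15.84
Sum = 73.07
73.07 is ≥ 73 and < 77 → C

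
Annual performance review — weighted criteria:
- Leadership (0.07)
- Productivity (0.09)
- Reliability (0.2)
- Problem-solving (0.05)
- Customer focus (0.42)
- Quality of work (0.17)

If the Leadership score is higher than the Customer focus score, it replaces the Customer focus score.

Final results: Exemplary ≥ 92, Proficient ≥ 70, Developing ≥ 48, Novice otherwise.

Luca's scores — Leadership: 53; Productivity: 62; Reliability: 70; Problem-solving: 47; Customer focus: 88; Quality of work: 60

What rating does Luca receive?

Leadership (53) ≤ Customer focus (88), so Customer focus stays at 88.
Weighted total:
  Leadership 53 × 0.07 = 3.71
  Productivity 62 × 0.09 = 5.58
  Reliability 70 × 0.2 = 14
  Problem-solving 47 × 0.05 = 2.35
  Customer focus 88 × 0.42 = 36.96
  Quality of work 60 × 0.17 = 10.2
Sum = 72.8
72.8 is ≥ 70 and < 92 → Proficient

Proficient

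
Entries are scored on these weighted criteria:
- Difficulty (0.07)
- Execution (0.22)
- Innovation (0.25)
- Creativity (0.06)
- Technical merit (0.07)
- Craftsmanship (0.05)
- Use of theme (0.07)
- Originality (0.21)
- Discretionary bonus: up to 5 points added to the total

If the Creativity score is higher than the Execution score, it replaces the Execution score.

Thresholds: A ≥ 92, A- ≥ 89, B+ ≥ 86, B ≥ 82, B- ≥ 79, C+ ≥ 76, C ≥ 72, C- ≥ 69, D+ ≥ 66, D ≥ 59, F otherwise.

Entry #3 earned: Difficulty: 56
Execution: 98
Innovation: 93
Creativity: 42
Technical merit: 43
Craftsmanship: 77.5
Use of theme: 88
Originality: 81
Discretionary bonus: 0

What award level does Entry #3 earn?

Creativity (42) ≤ Execution (98), so Execution stays at 98.
Weighted total:
  Difficulty 56 × 0.07 = 3.92
  Execution 98 × 0.22 = 21.56
  Innovation 93 × 0.25 = 23.25
  Creativity 42 × 0.06 = 2.52
  Technical merit 43 × 0.07 = 3.01
  Craftsmanship 77.5 × 0.05 = 3.875
  Use of theme 88 × 0.07 = 6.16
  Originality 81 × 0.21 = 17.01
Sum = 81.305
Discretionary bonus: 81.305 + 0 = 81.305
81.305 is ≥ 79 and < 82 → B-

B-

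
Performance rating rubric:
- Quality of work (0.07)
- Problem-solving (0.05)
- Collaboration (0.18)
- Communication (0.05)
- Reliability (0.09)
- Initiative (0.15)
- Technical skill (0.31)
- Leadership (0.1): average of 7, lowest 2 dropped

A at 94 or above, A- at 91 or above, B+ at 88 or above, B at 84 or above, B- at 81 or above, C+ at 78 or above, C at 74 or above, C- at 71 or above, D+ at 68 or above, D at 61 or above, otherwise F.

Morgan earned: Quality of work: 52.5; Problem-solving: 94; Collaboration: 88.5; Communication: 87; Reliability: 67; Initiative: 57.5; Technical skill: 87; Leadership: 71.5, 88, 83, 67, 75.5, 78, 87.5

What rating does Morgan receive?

C+

Leadership: drop 67, 71.5 → average of remaining 5 = 412/5 = 82.4
Weighted total:
  Quality of work 52.5 × 0.07 = 3.675
  Problem-solving 94 × 0.05 = 4.7
  Collaboration 88.5 × 0.18 = 15.93
  Communication 87 × 0.05 = 4.35
  Reliability 67 × 0.09 = 6.03
  Initiative 57.5 × 0.15 = 8.625
  Technical skill 87 × 0.31 = 26.97
  Leadership 82.4 × 0.1 = 8.24
Sum = 78.52
78.52 is ≥ 78 and < 81 → C+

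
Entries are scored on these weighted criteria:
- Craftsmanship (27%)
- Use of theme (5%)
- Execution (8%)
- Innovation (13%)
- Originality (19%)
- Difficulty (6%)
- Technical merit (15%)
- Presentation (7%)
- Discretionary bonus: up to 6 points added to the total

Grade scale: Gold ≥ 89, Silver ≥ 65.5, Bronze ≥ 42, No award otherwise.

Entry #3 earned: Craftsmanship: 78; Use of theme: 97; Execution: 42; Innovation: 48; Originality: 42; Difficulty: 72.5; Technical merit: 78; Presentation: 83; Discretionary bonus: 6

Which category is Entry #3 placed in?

Weighted total:
  Craftsmanship 78 × 0.27 = 21.06
  Use of theme 97 × 0.05 = 4.85
  Execution 42 × 0.08 = 3.36
  Innovation 48 × 0.13 = 6.24
  Originality 42 × 0.19 = 7.98
  Difficulty 72.5 × 0.06 = 4.35
  Technical merit 78 × 0.15 = 11.7
  Presentation 83 × 0.07 = 5.81
Sum = 65.35
Discretionary bonus: 65.35 + 6 = 71.35
71.35 is ≥ 65.5 and < 89 → Silver

Silver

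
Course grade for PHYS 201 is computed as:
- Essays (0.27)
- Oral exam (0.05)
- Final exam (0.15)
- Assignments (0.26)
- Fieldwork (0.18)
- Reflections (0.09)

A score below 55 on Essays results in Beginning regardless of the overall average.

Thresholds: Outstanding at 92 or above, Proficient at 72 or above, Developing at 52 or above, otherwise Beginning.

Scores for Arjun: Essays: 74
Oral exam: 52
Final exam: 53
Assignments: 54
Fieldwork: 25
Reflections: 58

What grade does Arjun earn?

Developing

Essays score 74 ≥ 55: minimum met.
Weighted total:
  Essays 74 × 0.27 = 19.98
  Oral exam 52 × 0.05 = 2.6
  Final exam 53 × 0.15 = 7.95
  Assignments 54 × 0.26 = 14.04
  Fieldwork 25 × 0.18 = 4.5
  Reflections 58 × 0.09 = 5.22
Sum = 54.29
54.29 is ≥ 52 and < 72 → Developing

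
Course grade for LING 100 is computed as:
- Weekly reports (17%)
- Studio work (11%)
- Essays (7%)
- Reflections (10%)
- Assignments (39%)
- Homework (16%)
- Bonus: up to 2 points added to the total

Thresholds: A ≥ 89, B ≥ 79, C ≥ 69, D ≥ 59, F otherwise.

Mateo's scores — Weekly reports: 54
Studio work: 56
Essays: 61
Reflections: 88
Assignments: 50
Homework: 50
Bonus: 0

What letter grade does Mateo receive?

Weighted total:
  Weekly reports 54 × 0.17 = 9.18
  Studio work 56 × 0.11 = 6.16
  Essays 61 × 0.07 = 4.27
  Reflections 88 × 0.1 = 8.8
  Assignments 50 × 0.39 = 19.5
  Homework 50 × 0.16 = 8
Sum = 55.91
Bonus: 55.91 + 0 = 55.91
55.91 < 59 → F

F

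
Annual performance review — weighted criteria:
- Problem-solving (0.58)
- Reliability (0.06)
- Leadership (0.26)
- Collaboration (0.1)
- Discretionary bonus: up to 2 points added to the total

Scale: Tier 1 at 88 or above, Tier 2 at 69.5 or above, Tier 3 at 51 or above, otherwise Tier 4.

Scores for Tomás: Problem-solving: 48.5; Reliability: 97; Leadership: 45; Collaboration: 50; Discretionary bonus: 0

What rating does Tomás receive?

Weighted total:
  Problem-solving 48.5 × 0.58 = 28.13
  Reliability 97 × 0.06 = 5.82
  Leadership 45 × 0.26 = 11.7
  Collaboration 50 × 0.1 = 5
Sum = 50.65
Discretionary bonus: 50.65 + 0 = 50.65
50.65 < 51 → Tier 4

Tier 4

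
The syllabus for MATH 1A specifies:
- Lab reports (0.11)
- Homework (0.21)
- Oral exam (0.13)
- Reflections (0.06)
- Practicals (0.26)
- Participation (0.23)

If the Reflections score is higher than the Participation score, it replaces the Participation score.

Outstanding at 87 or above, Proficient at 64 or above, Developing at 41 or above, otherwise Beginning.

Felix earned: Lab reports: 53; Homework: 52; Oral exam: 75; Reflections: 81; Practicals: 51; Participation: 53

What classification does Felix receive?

Developing

Reflections (81) > Participation (53), so Participation counts as 81.
Weighted total:
  Lab reports 53 × 0.11 = 5.83
  Homework 52 × 0.21 = 10.92
  Oral exam 75 × 0.13 = 9.75
  Reflections 81 × 0.06 = 4.86
  Practicals 51 × 0.26 = 13.26
  Participation 81 × 0.23 = 18.63
Sum = 63.25
63.25 is ≥ 41 and < 64 → Developing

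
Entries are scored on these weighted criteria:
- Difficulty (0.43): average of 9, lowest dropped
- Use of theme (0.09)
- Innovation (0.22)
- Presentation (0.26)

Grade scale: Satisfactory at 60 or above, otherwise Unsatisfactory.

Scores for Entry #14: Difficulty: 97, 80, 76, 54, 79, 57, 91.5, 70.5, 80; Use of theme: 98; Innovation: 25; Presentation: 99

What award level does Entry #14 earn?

Difficulty: drop 54 → average of remaining 8 = 631/8 = 78.875
Weighted total:
  Difficulty 78.875 × 0.43 = 33.91625
  Use of theme 98 × 0.09 = 8.82
  Innovation 25 × 0.22 = 5.5
  Presentation 99 × 0.26 = 25.74
Sum = 73.97625
73.97625 ≥ 60 → Satisfactory

Satisfactory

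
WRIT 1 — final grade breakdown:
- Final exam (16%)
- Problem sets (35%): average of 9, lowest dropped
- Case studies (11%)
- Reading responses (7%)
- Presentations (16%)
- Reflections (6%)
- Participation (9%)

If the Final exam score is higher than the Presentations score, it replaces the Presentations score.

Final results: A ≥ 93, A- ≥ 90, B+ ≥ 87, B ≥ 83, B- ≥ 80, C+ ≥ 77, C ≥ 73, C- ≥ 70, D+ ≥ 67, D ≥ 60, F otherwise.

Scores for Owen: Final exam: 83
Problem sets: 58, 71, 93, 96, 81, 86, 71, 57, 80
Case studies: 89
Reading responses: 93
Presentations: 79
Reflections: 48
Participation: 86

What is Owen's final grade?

Problem sets: drop 57 → average of remaining 8 = 636/8 = 79.5
Final exam (83) > Presentations (79), so Presentations counts as 83.
Weighted total:
  Final exam 83 × 0.16 = 13.28
  Problem sets 79.5 × 0.35 = 27.825
  Case studies 89 × 0.11 = 9.79
  Reading responses 93 × 0.07 = 6.51
  Presentations 83 × 0.16 = 13.28
  Reflections 48 × 0.06 = 2.88
  Participation 86 × 0.09 = 7.74
Sum = 81.305
81.305 is ≥ 80 and < 83 → B-

B-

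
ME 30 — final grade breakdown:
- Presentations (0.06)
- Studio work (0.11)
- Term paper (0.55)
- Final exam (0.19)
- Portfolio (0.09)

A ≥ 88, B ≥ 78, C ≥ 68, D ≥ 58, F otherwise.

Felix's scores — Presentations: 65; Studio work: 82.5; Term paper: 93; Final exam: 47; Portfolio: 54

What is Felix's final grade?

Weighted total:
  Presentations 65 × 0.06 = 3.9
  Studio work 82.5 × 0.11 = 9.075
  Term paper 93 × 0.55 = 51.15
  Final exam 47 × 0.19 = 8.93
  Portfolio 54 × 0.09 = 4.86
Sum = 77.915
77.915 is ≥ 68 and < 78 → C

C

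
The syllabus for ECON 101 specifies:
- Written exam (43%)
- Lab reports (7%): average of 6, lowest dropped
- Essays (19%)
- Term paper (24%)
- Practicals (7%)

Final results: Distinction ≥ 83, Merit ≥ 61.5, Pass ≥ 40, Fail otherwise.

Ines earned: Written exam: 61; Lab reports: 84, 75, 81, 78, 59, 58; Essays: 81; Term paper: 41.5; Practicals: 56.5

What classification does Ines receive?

Lab reports: drop 58 → average of remaining 5 = 377/5 = 75.4
Weighted total:
  Written exam 61 × 0.43 = 26.23
  Lab reports 75.4 × 0.07 = 5.278
  Essays 81 × 0.19 = 15.39
  Term paper 41.5 × 0.24 = 9.96
  Practicals 56.5 × 0.07 = 3.955
Sum = 60.813
60.813 is ≥ 40 and < 61.5 → Pass

Pass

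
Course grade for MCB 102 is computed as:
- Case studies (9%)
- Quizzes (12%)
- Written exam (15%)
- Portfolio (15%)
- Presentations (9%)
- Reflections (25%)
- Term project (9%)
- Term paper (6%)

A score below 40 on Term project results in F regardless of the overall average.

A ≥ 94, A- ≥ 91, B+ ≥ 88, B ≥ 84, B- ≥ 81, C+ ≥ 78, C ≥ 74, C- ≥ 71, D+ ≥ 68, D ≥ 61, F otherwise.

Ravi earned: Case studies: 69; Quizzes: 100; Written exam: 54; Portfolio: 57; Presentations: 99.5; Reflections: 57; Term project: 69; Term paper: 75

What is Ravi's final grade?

Term project score 69 ≥ 40: minimum met.
Weighted total:
  Case studies 69 × 0.09 = 6.21
  Quizzes 100 × 0.12 = 12
  Written exam 54 × 0.15 = 8.1
  Portfolio 57 × 0.15 = 8.55
  Presentations 99.5 × 0.09 = 8.955
  Reflections 57 × 0.25 = 14.25
  Term project 69 × 0.09 = 6.21
  Term paper 75 × 0.06 = 4.5
Sum = 68.775
68.775 is ≥ 68 and < 71 → D+

D+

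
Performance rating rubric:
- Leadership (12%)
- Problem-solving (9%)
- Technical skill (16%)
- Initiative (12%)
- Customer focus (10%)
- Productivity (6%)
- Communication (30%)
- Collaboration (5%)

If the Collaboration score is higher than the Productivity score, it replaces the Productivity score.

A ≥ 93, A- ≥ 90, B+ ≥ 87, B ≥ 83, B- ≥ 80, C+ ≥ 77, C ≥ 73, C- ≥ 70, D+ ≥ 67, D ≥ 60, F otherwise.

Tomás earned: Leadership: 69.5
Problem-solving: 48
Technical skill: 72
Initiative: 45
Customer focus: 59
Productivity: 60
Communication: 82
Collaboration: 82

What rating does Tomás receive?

Collaboration (82) > Productivity (60), so Productivity counts as 82.
Weighted total:
  Leadership 69.5 × 0.12 = 8.34
  Problem-solving 48 × 0.09 = 4.32
  Technical skill 72 × 0.16 = 11.52
  Initiative 45 × 0.12 = 5.4
  Customer focus 59 × 0.1 = 5.9
  Productivity 82 × 0.06 = 4.92
  Communication 82 × 0.3 = 24.6
  Collaboration 82 × 0.05 = 4.1
Sum = 69.1
69.1 is ≥ 67 and < 70 → D+

D+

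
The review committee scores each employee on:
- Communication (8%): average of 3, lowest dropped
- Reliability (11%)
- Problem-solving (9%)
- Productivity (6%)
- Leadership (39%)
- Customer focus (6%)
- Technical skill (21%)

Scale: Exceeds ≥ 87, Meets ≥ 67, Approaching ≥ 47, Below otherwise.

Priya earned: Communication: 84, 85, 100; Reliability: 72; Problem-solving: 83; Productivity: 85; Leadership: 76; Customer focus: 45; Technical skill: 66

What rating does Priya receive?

Meets

Communication: drop 84 → average of remaining 2 = 185/2 = 92.5
Weighted total:
  Communication 92.5 × 0.08 = 7.4
  Reliability 72 × 0.11 = 7.92
  Problem-solving 83 × 0.09 = 7.47
  Productivity 85 × 0.06 = 5.1
  Leadership 76 × 0.39 = 29.64
  Customer focus 45 × 0.06 = 2.7
  Technical skill 66 × 0.21 = 13.86
Sum = 74.09
74.09 is ≥ 67 and < 87 → Meets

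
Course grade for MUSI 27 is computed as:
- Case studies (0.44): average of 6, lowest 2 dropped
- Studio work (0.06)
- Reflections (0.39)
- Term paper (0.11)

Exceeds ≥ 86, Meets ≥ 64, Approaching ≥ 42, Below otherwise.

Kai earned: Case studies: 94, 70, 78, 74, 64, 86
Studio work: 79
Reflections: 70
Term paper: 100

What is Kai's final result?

Case studies: drop 64, 70 → average of remaining 4 = 332/4 = 83
Weighted total:
  Case studies 83 × 0.44 = 36.52
  Studio work 79 × 0.06 = 4.74
  Reflections 70 × 0.39 = 27.3
  Term paper 100 × 0.11 = 11
Sum = 79.56
79.56 is ≥ 64 and < 86 → Meets

Meets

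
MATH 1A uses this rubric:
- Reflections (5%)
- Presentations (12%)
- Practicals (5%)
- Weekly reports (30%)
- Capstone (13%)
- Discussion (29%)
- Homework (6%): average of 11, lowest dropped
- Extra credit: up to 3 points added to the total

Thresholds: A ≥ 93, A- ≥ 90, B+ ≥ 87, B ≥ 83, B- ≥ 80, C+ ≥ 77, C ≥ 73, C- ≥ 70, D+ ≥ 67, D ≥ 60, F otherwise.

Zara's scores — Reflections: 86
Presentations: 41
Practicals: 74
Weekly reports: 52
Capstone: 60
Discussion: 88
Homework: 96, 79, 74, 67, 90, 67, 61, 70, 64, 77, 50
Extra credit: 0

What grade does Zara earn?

Homework: drop 50 → average of remaining 10 = 745/10 = 74.5
Weighted total:
  Reflections 86 × 0.05 = 4.3
  Presentations 41 × 0.12 = 4.92
  Practicals 74 × 0.05 = 3.7
  Weekly reports 52 × 0.3 = 15.6
  Capstone 60 × 0.13 = 7.8
  Discussion 88 × 0.29 = 25.52
  Homework 74.5 × 0.06 = 4.47
Sum = 66.31
Extra credit: 66.31 + 0 = 66.31
66.31 is ≥ 60 and < 67 → D

D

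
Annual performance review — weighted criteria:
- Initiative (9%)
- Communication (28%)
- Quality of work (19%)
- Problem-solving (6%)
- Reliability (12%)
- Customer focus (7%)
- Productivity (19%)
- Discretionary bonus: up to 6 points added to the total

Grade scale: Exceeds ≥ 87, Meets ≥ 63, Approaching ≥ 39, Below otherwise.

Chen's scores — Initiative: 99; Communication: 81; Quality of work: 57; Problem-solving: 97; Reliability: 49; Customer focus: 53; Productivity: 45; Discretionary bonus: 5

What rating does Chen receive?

Meets

Weighted total:
  Initiative 99 × 0.09 = 8.91
  Communication 81 × 0.28 = 22.68
  Quality of work 57 × 0.19 = 10.83
  Problem-solving 97 × 0.06 = 5.82
  Reliability 49 × 0.12 = 5.88
  Customer focus 53 × 0.07 = 3.71
  Productivity 45 × 0.19 = 8.55
Sum = 66.38
Discretionary bonus: 66.38 + 5 = 71.38
71.38 is ≥ 63 and < 87 → Meets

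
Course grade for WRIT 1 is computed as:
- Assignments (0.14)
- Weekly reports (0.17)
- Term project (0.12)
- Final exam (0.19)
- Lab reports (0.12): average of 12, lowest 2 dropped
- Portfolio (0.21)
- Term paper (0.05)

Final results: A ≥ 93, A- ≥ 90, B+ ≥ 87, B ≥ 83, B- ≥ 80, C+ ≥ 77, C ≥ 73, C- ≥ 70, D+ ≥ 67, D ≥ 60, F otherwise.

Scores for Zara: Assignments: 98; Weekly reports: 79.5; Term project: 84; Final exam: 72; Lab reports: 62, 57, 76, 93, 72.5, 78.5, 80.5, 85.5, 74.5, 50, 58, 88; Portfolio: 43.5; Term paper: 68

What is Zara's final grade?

C-

Lab reports: drop 50, 57 → average of remaining 10 = 768.5/10 = 76.85
Weighted total:
  Assignments 98 × 0.14 = 13.72
  Weekly reports 79.5 × 0.17 = 13.515
  Term project 84 × 0.12 = 10.08
  Final exam 72 × 0.19 = 13.68
  Lab reports 76.85 × 0.12 = 9.222
  Portfolio 43.5 × 0.21 = 9.135
  Term paper 68 × 0.05 = 3.4
Sum = 72.752
72.752 is ≥ 70 and < 73 → C-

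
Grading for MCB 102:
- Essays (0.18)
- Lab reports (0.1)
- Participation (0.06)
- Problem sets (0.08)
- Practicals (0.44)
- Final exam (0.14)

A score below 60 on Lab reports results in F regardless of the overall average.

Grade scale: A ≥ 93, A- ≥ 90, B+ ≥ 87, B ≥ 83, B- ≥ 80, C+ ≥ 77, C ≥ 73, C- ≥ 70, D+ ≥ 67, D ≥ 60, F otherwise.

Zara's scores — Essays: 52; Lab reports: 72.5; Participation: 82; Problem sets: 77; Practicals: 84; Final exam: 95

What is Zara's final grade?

C+

Lab reports score 72.5 ≥ 60: minimum met.
Weighted total:
  Essays 52 × 0.18 = 9.36
  Lab reports 72.5 × 0.1 = 7.25
  Participation 82 × 0.06 = 4.92
  Problem sets 77 × 0.08 = 6.16
  Practicals 84 × 0.44 = 36.96
  Final exam 95 × 0.14 = 13.3
Sum = 77.95
77.95 is ≥ 77 and < 80 → C+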